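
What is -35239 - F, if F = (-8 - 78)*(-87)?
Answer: -42721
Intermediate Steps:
F = 7482 (F = -86*(-87) = 7482)
-35239 - F = -35239 - 1*7482 = -35239 - 7482 = -42721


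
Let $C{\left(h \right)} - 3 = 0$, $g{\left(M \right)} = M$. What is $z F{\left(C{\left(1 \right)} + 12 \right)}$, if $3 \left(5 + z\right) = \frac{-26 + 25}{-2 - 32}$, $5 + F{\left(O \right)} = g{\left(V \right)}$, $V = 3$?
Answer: $\frac{509}{51} \approx 9.9804$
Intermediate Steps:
$C{\left(h \right)} = 3$ ($C{\left(h \right)} = 3 + 0 = 3$)
$F{\left(O \right)} = -2$ ($F{\left(O \right)} = -5 + 3 = -2$)
$z = - \frac{509}{102}$ ($z = -5 + \frac{\left(-26 + 25\right) \frac{1}{-2 - 32}}{3} = -5 + \frac{\left(-1\right) \frac{1}{-34}}{3} = -5 + \frac{\left(-1\right) \left(- \frac{1}{34}\right)}{3} = -5 + \frac{1}{3} \cdot \frac{1}{34} = -5 + \frac{1}{102} = - \frac{509}{102} \approx -4.9902$)
$z F{\left(C{\left(1 \right)} + 12 \right)} = \left(- \frac{509}{102}\right) \left(-2\right) = \frac{509}{51}$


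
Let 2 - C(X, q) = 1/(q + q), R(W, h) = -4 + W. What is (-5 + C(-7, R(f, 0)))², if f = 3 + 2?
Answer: 49/4 ≈ 12.250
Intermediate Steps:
f = 5
C(X, q) = 2 - 1/(2*q) (C(X, q) = 2 - 1/(q + q) = 2 - 1/(2*q))
(-5 + C(-7, R(f, 0)))² = (-5 + (2 - 1/(2*(-4 + 5))))² = (-5 + (2 - ½/1))² = (-5 + (2 - ½*1))² = (-5 + (2 - ½))² = (-5 + 3/2)² = (-7/2)² = 49/4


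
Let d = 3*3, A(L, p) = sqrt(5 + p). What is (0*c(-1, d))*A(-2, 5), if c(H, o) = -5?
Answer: 0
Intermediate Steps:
d = 9
(0*c(-1, d))*A(-2, 5) = (0*(-5))*sqrt(5 + 5) = 0*sqrt(10) = 0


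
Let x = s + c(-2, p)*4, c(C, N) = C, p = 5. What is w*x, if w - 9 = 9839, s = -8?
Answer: -157568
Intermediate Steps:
x = -16 (x = -8 - 2*4 = -8 - 8 = -16)
w = 9848 (w = 9 + 9839 = 9848)
w*x = 9848*(-16) = -157568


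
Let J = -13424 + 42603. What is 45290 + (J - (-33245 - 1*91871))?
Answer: 199585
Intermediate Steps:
J = 29179
45290 + (J - (-33245 - 1*91871)) = 45290 + (29179 - (-33245 - 1*91871)) = 45290 + (29179 - (-33245 - 91871)) = 45290 + (29179 - 1*(-125116)) = 45290 + (29179 + 125116) = 45290 + 154295 = 199585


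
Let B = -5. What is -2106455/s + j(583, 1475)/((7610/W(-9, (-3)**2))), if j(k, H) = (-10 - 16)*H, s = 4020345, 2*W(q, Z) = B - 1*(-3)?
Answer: 2763002164/611896509 ≈ 4.5155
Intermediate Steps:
W(q, Z) = -1 (W(q, Z) = (-5 - 1*(-3))/2 = (-5 + 3)/2 = (1/2)*(-2) = -1)
j(k, H) = -26*H
-2106455/s + j(583, 1475)/((7610/W(-9, (-3)**2))) = -2106455/4020345 + (-26*1475)/((7610/(-1))) = -2106455*1/4020345 - 38350/((-1*7610)) = -421291/804069 - 38350/(-7610) = -421291/804069 - 38350*(-1/7610) = -421291/804069 + 3835/761 = 2763002164/611896509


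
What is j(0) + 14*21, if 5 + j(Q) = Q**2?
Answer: 289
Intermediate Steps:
j(Q) = -5 + Q**2
j(0) + 14*21 = (-5 + 0**2) + 14*21 = (-5 + 0) + 294 = -5 + 294 = 289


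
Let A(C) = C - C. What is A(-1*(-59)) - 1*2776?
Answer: -2776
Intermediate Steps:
A(C) = 0
A(-1*(-59)) - 1*2776 = 0 - 1*2776 = 0 - 2776 = -2776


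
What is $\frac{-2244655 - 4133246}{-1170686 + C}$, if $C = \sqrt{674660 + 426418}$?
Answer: $\frac{339387245913}{62295664069} + \frac{19133703 \sqrt{122342}}{1370504609518} \approx 5.4529$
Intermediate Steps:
$C = 3 \sqrt{122342}$ ($C = \sqrt{1101078} = 3 \sqrt{122342} \approx 1049.3$)
$\frac{-2244655 - 4133246}{-1170686 + C} = \frac{-2244655 - 4133246}{-1170686 + 3 \sqrt{122342}} = - \frac{6377901}{-1170686 + 3 \sqrt{122342}}$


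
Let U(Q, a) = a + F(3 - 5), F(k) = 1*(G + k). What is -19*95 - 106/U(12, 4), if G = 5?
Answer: -12741/7 ≈ -1820.1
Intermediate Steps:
F(k) = 5 + k (F(k) = 1*(5 + k) = 5 + k)
U(Q, a) = 3 + a (U(Q, a) = a + (5 + (3 - 5)) = a + (5 - 2) = a + 3 = 3 + a)
-19*95 - 106/U(12, 4) = -19*95 - 106/(3 + 4) = -1805 - 106/7 = -12741/7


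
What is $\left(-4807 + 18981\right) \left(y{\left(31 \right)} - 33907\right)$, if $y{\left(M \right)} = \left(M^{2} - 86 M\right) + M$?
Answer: $-504325094$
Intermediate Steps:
$y{\left(M \right)} = M^{2} - 85 M$
$\left(-4807 + 18981\right) \left(y{\left(31 \right)} - 33907\right) = \left(-4807 + 18981\right) \left(31 \left(-85 + 31\right) - 33907\right) = 14174 \left(31 \left(-54\right) - 33907\right) = 14174 \left(-1674 - 33907\right) = 14174 \left(-35581\right) = -504325094$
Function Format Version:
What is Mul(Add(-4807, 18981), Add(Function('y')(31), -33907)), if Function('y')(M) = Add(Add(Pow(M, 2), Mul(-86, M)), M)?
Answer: -504325094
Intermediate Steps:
Function('y')(M) = Add(Pow(M, 2), Mul(-85, M))
Mul(Add(-4807, 18981), Add(Function('y')(31), -33907)) = Mul(Add(-4807, 18981), Add(Mul(31, Add(-85, 31)), -33907)) = Mul(14174, Add(Mul(31, -54), -33907)) = Mul(14174, Add(-1674, -33907)) = Mul(14174, -35581) = -504325094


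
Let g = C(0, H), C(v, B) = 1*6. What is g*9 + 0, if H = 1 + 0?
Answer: 54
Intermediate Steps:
H = 1
C(v, B) = 6
g = 6
g*9 + 0 = 6*9 + 0 = 54 + 0 = 54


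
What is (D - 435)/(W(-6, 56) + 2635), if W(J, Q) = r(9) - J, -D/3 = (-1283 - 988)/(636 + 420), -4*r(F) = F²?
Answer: -150849/922504 ≈ -0.16352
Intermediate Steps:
r(F) = -F²/4
D = 2271/352 (D = -3*(-1283 - 988)/(636 + 420) = -(-6813)/1056 = -3*(-757/352) = 2271/352 ≈ 6.4517)
W(J, Q) = -81/4 - J (W(J, Q) = -¼*9² - J = -¼*81 - J = -81/4 - J)
(D - 435)/(W(-6, 56) + 2635) = (2271/352 - 435)/((-81/4 - 1*(-6)) + 2635) = -150849/(352*((-81/4 + 6) + 2635)) = -150849/(352*(-57/4 + 2635)) = -150849/(352*10483/4) = -150849/352*4/10483 = -150849/922504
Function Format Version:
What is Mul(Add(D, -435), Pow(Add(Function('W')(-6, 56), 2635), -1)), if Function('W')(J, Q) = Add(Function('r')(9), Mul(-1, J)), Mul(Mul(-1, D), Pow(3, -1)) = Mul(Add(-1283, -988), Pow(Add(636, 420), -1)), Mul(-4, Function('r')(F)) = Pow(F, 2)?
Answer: Rational(-150849, 922504) ≈ -0.16352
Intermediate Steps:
Function('r')(F) = Mul(Rational(-1, 4), Pow(F, 2))
D = Rational(2271, 352) (D = Mul(-3, Mul(Add(-1283, -988), Pow(Add(636, 420), -1))) = Mul(-3, Mul(-2271, Pow(1056, -1))) = Mul(-3, Mul(-2271, Rational(1, 1056))) = Mul(-3, Rational(-757, 352)) = Rational(2271, 352) ≈ 6.4517)
Function('W')(J, Q) = Add(Rational(-81, 4), Mul(-1, J)) (Function('W')(J, Q) = Add(Mul(Rational(-1, 4), Pow(9, 2)), Mul(-1, J)) = Add(Mul(Rational(-1, 4), 81), Mul(-1, J)) = Add(Rational(-81, 4), Mul(-1, J)))
Mul(Add(D, -435), Pow(Add(Function('W')(-6, 56), 2635), -1)) = Mul(Add(Rational(2271, 352), -435), Pow(Add(Add(Rational(-81, 4), Mul(-1, -6)), 2635), -1)) = Mul(Rational(-150849, 352), Pow(Add(Add(Rational(-81, 4), 6), 2635), -1)) = Mul(Rational(-150849, 352), Pow(Add(Rational(-57, 4), 2635), -1)) = Mul(Rational(-150849, 352), Pow(Rational(10483, 4), -1)) = Mul(Rational(-150849, 352), Rational(4, 10483)) = Rational(-150849, 922504)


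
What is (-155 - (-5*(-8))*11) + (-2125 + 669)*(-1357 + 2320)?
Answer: -1402723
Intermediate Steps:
(-155 - (-5*(-8))*11) + (-2125 + 669)*(-1357 + 2320) = (-155 - 40*11) - 1456*963 = (-155 - 1*440) - 1402128 = (-155 - 440) - 1402128 = -595 - 1402128 = -1402723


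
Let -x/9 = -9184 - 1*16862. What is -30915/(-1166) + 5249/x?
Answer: 1813257286/68331681 ≈ 26.536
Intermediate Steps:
x = 234414 (x = -9*(-9184 - 1*16862) = -9*(-9184 - 16862) = -9*(-26046) = 234414)
-30915/(-1166) + 5249/x = -30915/(-1166) + 5249/234414 = -30915*(-1/1166) + 5249*(1/234414) = 30915/1166 + 5249/234414 = 1813257286/68331681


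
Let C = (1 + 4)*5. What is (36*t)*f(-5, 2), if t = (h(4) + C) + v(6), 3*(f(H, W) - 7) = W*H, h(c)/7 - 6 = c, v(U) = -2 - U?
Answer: 11484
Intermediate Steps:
h(c) = 42 + 7*c
f(H, W) = 7 + H*W/3 (f(H, W) = 7 + (W*H)/3 = 7 + (H*W)/3 = 7 + H*W/3)
C = 25 (C = 5*5 = 25)
t = 87 (t = ((42 + 7*4) + 25) + (-2 - 1*6) = ((42 + 28) + 25) + (-2 - 6) = (70 + 25) - 8 = 95 - 8 = 87)
(36*t)*f(-5, 2) = (36*87)*(7 + (1/3)*(-5)*2) = 3132*(7 - 10/3) = 3132*(11/3) = 11484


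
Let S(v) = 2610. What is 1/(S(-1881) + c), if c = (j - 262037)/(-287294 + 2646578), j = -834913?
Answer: 393214/1026105715 ≈ 0.00038321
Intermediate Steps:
c = -182825/393214 (c = (-834913 - 262037)/(-287294 + 2646578) = -1096950/2359284 = -1096950*1/2359284 = -182825/393214 ≈ -0.46495)
1/(S(-1881) + c) = 1/(2610 - 182825/393214) = 1/(1026105715/393214) = 393214/1026105715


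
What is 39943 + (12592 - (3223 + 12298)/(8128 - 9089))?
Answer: 50501656/961 ≈ 52551.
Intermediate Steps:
39943 + (12592 - (3223 + 12298)/(8128 - 9089)) = 39943 + (12592 - 15521/(-961)) = 39943 + (12592 - 15521*(-1)/961) = 39943 + (12592 - 1*(-15521/961)) = 39943 + (12592 + 15521/961) = 39943 + 12116433/961 = 50501656/961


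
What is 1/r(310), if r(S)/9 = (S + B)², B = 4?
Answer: 1/887364 ≈ 1.1269e-6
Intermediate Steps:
r(S) = 9*(4 + S)² (r(S) = 9*(S + 4)² = 9*(4 + S)²)
1/r(310) = 1/(9*(4 + 310)²) = 1/(9*314²) = 1/(9*98596) = 1/887364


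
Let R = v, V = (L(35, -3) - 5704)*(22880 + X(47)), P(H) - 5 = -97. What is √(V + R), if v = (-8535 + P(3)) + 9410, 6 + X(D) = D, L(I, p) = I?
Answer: I*√129938366 ≈ 11399.0*I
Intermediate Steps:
P(H) = -92 (P(H) = 5 - 97 = -92)
X(D) = -6 + D
V = -129939149 (V = (35 - 5704)*(22880 + (-6 + 47)) = -5669*(22880 + 41) = -5669*22921 = -129939149)
v = 783 (v = (-8535 - 92) + 9410 = -8627 + 9410 = 783)
R = 783
√(V + R) = √(-129939149 + 783) = √(-129938366) = I*√129938366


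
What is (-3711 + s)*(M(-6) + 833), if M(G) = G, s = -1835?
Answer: -4586542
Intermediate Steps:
(-3711 + s)*(M(-6) + 833) = (-3711 - 1835)*(-6 + 833) = -5546*827 = -4586542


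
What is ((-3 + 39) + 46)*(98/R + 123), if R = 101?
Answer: 1026722/101 ≈ 10166.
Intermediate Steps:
((-3 + 39) + 46)*(98/R + 123) = ((-3 + 39) + 46)*(98/101 + 123) = (36 + 46)*(98*(1/101) + 123) = 82*(98/101 + 123) = 82*(12521/101) = 1026722/101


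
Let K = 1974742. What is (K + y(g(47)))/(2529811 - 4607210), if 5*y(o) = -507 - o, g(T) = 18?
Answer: -1974637/2077399 ≈ -0.95053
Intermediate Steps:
y(o) = -507/5 - o/5 (y(o) = (-507 - o)/5 = -507/5 - o/5)
(K + y(g(47)))/(2529811 - 4607210) = (1974742 + (-507/5 - 1/5*18))/(2529811 - 4607210) = (1974742 + (-507/5 - 18/5))/(-2077399) = (1974742 - 105)*(-1/2077399) = 1974637*(-1/2077399) = -1974637/2077399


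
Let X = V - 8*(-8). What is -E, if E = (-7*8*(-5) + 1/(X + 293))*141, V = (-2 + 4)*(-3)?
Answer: -4619207/117 ≈ -39480.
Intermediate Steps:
V = -6 (V = 2*(-3) = -6)
X = 58 (X = -6 - 8*(-8) = -6 + 64 = 58)
E = 4619207/117 (E = (-7*8*(-5) + 1/(58 + 293))*141 = (-56*(-5) + 1/351)*141 = (280 + 1/351)*141 = (98281/351)*141 = 4619207/117 ≈ 39480.)
-E = -1*4619207/117 = -4619207/117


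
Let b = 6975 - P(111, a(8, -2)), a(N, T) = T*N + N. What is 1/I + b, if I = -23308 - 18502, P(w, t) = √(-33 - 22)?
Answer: 291624749/41810 - I*√55 ≈ 6975.0 - 7.4162*I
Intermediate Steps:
a(N, T) = N + N*T (a(N, T) = N*T + N = N + N*T)
P(w, t) = I*√55 (P(w, t) = √(-55) = I*√55)
I = -41810
b = 6975 - I*√55 ≈ 6975.0 - 7.4162*I
1/I + b = 1/(-41810) + (6975 - I*√55) = -1/41810 + (6975 - I*√55) = 291624749/41810 - I*√55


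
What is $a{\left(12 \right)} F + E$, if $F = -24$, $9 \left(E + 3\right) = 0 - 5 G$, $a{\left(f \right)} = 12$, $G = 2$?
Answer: $- \frac{2629}{9} \approx -292.11$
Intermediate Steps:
$E = - \frac{37}{9}$ ($E = -3 + \frac{0 - 10}{9} = -3 + \frac{1}{9} \left(-10\right) = -3 - \frac{10}{9} = - \frac{37}{9} \approx -4.1111$)
$a{\left(12 \right)} F + E = 12 \left(-24\right) - \frac{37}{9} = -288 - \frac{37}{9} = - \frac{2629}{9}$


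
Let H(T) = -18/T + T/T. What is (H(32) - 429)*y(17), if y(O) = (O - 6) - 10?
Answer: -6857/16 ≈ -428.56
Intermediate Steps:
H(T) = 1 - 18/T (H(T) = -18/T + 1 = 1 - 18/T)
y(O) = -16 + O (y(O) = (-6 + O) - 10 = -16 + O)
(H(32) - 429)*y(17) = ((-18 + 32)/32 - 429)*(-16 + 17) = ((1/32)*14 - 429)*1 = (7/16 - 429)*1 = -6857/16*1 = -6857/16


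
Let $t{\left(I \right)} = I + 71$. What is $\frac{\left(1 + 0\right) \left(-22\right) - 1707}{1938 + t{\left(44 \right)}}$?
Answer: $- \frac{1729}{2053} \approx -0.84218$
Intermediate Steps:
$t{\left(I \right)} = 71 + I$
$\frac{\left(1 + 0\right) \left(-22\right) - 1707}{1938 + t{\left(44 \right)}} = \frac{\left(1 + 0\right) \left(-22\right) - 1707}{1938 + \left(71 + 44\right)} = \frac{1 \left(-22\right) - 1707}{1938 + 115} = \frac{-22 - 1707}{2053} = \left(-1729\right) \frac{1}{2053} = - \frac{1729}{2053}$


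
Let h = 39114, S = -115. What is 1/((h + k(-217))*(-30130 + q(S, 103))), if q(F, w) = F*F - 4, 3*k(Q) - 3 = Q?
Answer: -3/1980517352 ≈ -1.5148e-9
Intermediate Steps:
k(Q) = 1 + Q/3
q(F, w) = -4 + F² (q(F, w) = F² - 4 = -4 + F²)
1/((h + k(-217))*(-30130 + q(S, 103))) = 1/((39114 + (1 + (⅓)*(-217)))*(-30130 + (-4 + (-115)²))) = 1/((39114 + (1 - 217/3))*(-30130 + (-4 + 13225))) = 1/((39114 - 214/3)*(-30130 + 13221)) = 1/((117128/3)*(-16909)) = 1/(-1980517352/3) = -3/1980517352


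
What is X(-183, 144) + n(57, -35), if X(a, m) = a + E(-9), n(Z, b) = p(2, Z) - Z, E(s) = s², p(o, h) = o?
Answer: -157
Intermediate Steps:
n(Z, b) = 2 - Z
X(a, m) = 81 + a (X(a, m) = a + (-9)² = a + 81 = 81 + a)
X(-183, 144) + n(57, -35) = (81 - 183) + (2 - 1*57) = -102 + (2 - 57) = -102 - 55 = -157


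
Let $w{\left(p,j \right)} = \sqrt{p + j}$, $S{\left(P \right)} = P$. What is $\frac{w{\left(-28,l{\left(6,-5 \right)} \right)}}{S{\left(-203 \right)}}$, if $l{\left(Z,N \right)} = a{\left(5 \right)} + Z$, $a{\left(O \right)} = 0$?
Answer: $- \frac{i \sqrt{22}}{203} \approx - 0.023106 i$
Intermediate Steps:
$l{\left(Z,N \right)} = Z$ ($l{\left(Z,N \right)} = 0 + Z = Z$)
$w{\left(p,j \right)} = \sqrt{j + p}$
$\frac{w{\left(-28,l{\left(6,-5 \right)} \right)}}{S{\left(-203 \right)}} = \frac{\sqrt{6 - 28}}{-203} = \sqrt{-22} \left(- \frac{1}{203}\right) = i \sqrt{22} \left(- \frac{1}{203}\right) = - \frac{i \sqrt{22}}{203}$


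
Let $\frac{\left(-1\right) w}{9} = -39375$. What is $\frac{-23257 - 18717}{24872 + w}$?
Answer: $- \frac{41974}{379247} \approx -0.11068$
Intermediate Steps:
$w = 354375$ ($w = \left(-9\right) \left(-39375\right) = 354375$)
$\frac{-23257 - 18717}{24872 + w} = \frac{-23257 - 18717}{24872 + 354375} = - \frac{41974}{379247}$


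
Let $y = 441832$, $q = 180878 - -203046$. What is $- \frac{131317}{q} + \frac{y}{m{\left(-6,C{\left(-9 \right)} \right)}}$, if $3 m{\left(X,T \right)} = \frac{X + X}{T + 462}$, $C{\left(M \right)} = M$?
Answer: $- \frac{19210587299293}{383924} \approx -5.0038 \cdot 10^{7}$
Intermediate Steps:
$m{\left(X,T \right)} = \frac{2 X}{3 \left(462 + T\right)}$ ($m{\left(X,T \right)} = \frac{\left(X + X\right) \frac{1}{T + 462}}{3} = \frac{2 X \frac{1}{462 + T}}{3} = \frac{2 X}{3 \left(462 + T\right)}$)
$q = 383924$ ($q = 180878 + 203046 = 383924$)
$- \frac{131317}{q} + \frac{y}{m{\left(-6,C{\left(-9 \right)} \right)}} = - \frac{131317}{383924} + \frac{441832}{\frac{2}{3} \left(-6\right) \frac{1}{462 - 9}} = \left(-131317\right) \frac{1}{383924} + \frac{441832}{\frac{2}{3} \left(-6\right) \frac{1}{453}} = - \frac{131317}{383924} + \frac{441832}{\frac{2}{3} \left(-6\right) \frac{1}{453}} = - \frac{131317}{383924} + \frac{441832}{- \frac{4}{453}} = - \frac{131317}{383924} + 441832 \left(- \frac{453}{4}\right) = - \frac{131317}{383924} - 50037474 = - \frac{19210587299293}{383924}$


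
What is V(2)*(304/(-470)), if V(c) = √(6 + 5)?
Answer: -152*√11/235 ≈ -2.1452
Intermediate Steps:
V(c) = √11
V(2)*(304/(-470)) = √11*(304/(-470)) = √11*(304*(-1/470)) = √11*(-152/235) = -152*√11/235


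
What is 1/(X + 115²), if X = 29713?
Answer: 1/42938 ≈ 2.3289e-5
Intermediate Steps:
1/(X + 115²) = 1/(29713 + 115²) = 1/(29713 + 13225) = 1/42938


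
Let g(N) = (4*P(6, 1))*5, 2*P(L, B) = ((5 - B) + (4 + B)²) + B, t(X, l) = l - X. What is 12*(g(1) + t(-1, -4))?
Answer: 3564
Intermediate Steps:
P(L, B) = 5/2 + (4 + B)²/2 (P(L, B) = (((5 - B) + (4 + B)²) + B)/2 = ((5 + (4 + B)² - B) + B)/2 = (5 + (4 + B)²)/2 = 5/2 + (4 + B)²/2)
g(N) = 300 (g(N) = (4*(5/2 + (4 + 1)²/2))*5 = (4*(5/2 + (½)*5²))*5 = (4*(5/2 + (½)*25))*5 = (4*(5/2 + 25/2))*5 = (4*15)*5 = 60*5 = 300)
12*(g(1) + t(-1, -4)) = 12*(300 + (-4 - 1*(-1))) = 12*(300 + (-4 + 1)) = 12*(300 - 3) = 12*297 = 3564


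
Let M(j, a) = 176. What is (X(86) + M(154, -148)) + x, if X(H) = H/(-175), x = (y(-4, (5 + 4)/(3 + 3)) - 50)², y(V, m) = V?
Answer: 541014/175 ≈ 3091.5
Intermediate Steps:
x = 2916 (x = (-4 - 50)² = (-54)² = 2916)
X(H) = -H/175 (X(H) = H*(-1/175) = -H/175)
(X(86) + M(154, -148)) + x = (-1/175*86 + 176) + 2916 = (-86/175 + 176) + 2916 = 30714/175 + 2916 = 541014/175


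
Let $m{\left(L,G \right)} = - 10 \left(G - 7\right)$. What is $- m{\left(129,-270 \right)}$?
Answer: $-2770$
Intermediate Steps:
$m{\left(L,G \right)} = 70 - 10 G$ ($m{\left(L,G \right)} = - 10 \left(-7 + G\right) = 70 - 10 G$)
$- m{\left(129,-270 \right)} = - (70 - -2700) = - (70 + 2700) = \left(-1\right) 2770 = -2770$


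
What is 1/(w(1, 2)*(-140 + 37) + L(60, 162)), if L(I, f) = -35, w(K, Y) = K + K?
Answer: -1/241 ≈ -0.0041494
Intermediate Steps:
w(K, Y) = 2*K
1/(w(1, 2)*(-140 + 37) + L(60, 162)) = 1/((2*1)*(-140 + 37) - 35) = 1/(2*(-103) - 35) = 1/(-206 - 35) = 1/(-241) = -1/241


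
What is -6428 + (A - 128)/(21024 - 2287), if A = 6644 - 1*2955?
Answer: -120437875/18737 ≈ -6427.8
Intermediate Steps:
A = 3689 (A = 6644 - 2955 = 3689)
-6428 + (A - 128)/(21024 - 2287) = -6428 + (3689 - 128)/(21024 - 2287) = -6428 + 3561/18737 = -120437875/18737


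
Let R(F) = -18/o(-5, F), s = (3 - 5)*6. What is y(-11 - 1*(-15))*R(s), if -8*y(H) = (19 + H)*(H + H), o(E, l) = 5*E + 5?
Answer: -207/10 ≈ -20.700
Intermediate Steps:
o(E, l) = 5 + 5*E
s = -12 (s = -2*6 = -12)
R(F) = 9/10 (R(F) = -18/(5 + 5*(-5)) = -18/(5 - 25) = -18/(-20) = -18*(-1/20) = 9/10)
y(H) = -H*(19 + H)/4 (y(H) = -(19 + H)*(H + H)/8 = -(19 + H)*2*H/8 = -H*(19 + H)/4)
y(-11 - 1*(-15))*R(s) = -(-11 - 1*(-15))*(19 + (-11 - 1*(-15)))/4*(9/10) = -(-11 + 15)*(19 + (-11 + 15))/4*(9/10) = -¼*4*(19 + 4)*(9/10) = -¼*4*23*(9/10) = -23*9/10 = -207/10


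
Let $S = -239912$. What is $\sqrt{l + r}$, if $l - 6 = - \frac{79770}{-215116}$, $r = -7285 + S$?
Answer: $\frac{i \sqrt{2859680007119694}}{107558} \approx 497.18 i$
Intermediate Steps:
$r = -247197$ ($r = -7285 - 239912 = -247197$)
$l = \frac{685233}{107558}$ ($l = 6 - \frac{79770}{-215116} = 6 - - \frac{39885}{107558} = 6 + \frac{39885}{107558} = \frac{685233}{107558} \approx 6.3708$)
$\sqrt{l + r} = \sqrt{\frac{685233}{107558} - 247197} = \sqrt{- \frac{26587329693}{107558}} = \frac{i \sqrt{2859680007119694}}{107558}$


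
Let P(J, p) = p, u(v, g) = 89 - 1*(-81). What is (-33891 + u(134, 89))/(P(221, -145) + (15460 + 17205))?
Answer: -33721/32520 ≈ -1.0369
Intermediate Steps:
u(v, g) = 170 (u(v, g) = 89 + 81 = 170)
(-33891 + u(134, 89))/(P(221, -145) + (15460 + 17205)) = (-33891 + 170)/(-145 + (15460 + 17205)) = -33721/(-145 + 32665) = -33721/32520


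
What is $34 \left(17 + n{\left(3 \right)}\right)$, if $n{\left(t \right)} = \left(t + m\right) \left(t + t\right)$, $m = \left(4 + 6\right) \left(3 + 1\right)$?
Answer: $9350$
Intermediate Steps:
$m = 40$ ($m = 10 \cdot 4 = 40$)
$n{\left(t \right)} = 2 t \left(40 + t\right)$ ($n{\left(t \right)} = \left(t + 40\right) \left(t + t\right) = \left(40 + t\right) 2 t = 2 t \left(40 + t\right)$)
$34 \left(17 + n{\left(3 \right)}\right) = 34 \left(17 + 2 \cdot 3 \left(40 + 3\right)\right) = 34 \left(17 + 2 \cdot 3 \cdot 43\right) = 34 \left(17 + 258\right) = 34 \cdot 275 = 9350$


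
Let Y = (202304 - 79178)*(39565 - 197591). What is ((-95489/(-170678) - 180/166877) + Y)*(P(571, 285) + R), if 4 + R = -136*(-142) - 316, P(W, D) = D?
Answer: -10682964721932179283328711/28482232606 ≈ -3.7507e+14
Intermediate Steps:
Y = -19457109276 (Y = 123126*(-158026) = -19457109276)
R = 18992 (R = -4 + (-136*(-142) - 316) = -4 + (19312 - 316) = -4 + 18996 = 18992)
((-95489/(-170678) - 180/166877) + Y)*(P(571, 285) + R) = ((-95489/(-170678) - 180/166877) - 19457109276)*(285 + 18992) = ((-95489*(-1/170678) - 180*1/166877) - 19457109276)*19277 = ((95489/170678 - 180/166877) - 19457109276)*19277 = (15904195813/28482232606 - 19457109276)*19277 = -554181912223488057443/28482232606*19277 = -10682964721932179283328711/28482232606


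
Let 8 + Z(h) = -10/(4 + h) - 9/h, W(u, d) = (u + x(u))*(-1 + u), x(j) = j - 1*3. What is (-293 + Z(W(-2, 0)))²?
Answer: 111598096/1225 ≈ 91101.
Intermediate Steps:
x(j) = -3 + j (x(j) = j - 3 = -3 + j)
W(u, d) = (-1 + u)*(-3 + 2*u) (W(u, d) = (u + (-3 + u))*(-1 + u) = (-3 + 2*u)*(-1 + u) = (-1 + u)*(-3 + 2*u))
Z(h) = -8 - 10/(4 + h) - 9/h (Z(h) = -8 + (-10/(4 + h) - 9/h) = -8 - 10/(4 + h) - 9/h)
(-293 + Z(W(-2, 0)))² = (-293 + (-36 - 51*(3 - 5*(-2) + 2*(-2)²) - 8*(3 - 5*(-2) + 2*(-2)²)²)/((3 - 5*(-2) + 2*(-2)²)*(4 + (3 - 5*(-2) + 2*(-2)²))))² = (-293 + (-36 - 51*(3 + 10 + 2*4) - 8*(3 + 10 + 2*4)²)/((3 + 10 + 2*4)*(4 + (3 + 10 + 2*4))))² = (-293 + (-36 - 51*(3 + 10 + 8) - 8*(3 + 10 + 8)²)/((3 + 10 + 8)*(4 + (3 + 10 + 8))))² = (-293 + (-36 - 51*21 - 8*21²)/(21*(4 + 21)))² = (-293 + (1/21)*(-36 - 1071 - 8*441)/25)² = (-293 + (1/21)*(1/25)*(-36 - 1071 - 3528))² = (-293 + (1/21)*(1/25)*(-4635))² = (-293 - 309/35)² = (-10564/35)² = 111598096/1225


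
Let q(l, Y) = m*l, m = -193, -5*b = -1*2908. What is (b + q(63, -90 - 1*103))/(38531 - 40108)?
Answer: 57887/7885 ≈ 7.3414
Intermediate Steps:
b = 2908/5 (b = -(-1)*2908/5 = -1/5*(-2908) = 2908/5 ≈ 581.60)
q(l, Y) = -193*l
(b + q(63, -90 - 1*103))/(38531 - 40108) = (2908/5 - 193*63)/(38531 - 40108) = (2908/5 - 12159)/(-1577) = -57887/5*(-1/1577) = 57887/7885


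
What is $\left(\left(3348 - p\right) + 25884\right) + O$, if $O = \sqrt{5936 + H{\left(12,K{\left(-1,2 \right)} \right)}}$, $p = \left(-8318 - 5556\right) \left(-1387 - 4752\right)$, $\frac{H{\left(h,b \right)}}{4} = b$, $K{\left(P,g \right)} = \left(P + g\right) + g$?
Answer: $-85143254 + 2 \sqrt{1487} \approx -8.5143 \cdot 10^{7}$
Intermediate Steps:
$K{\left(P,g \right)} = P + 2 g$
$H{\left(h,b \right)} = 4 b$
$p = 85172486$ ($p = \left(-13874\right) \left(-6139\right) = 85172486$)
$O = 2 \sqrt{1487}$ ($O = \sqrt{5936 + 4 \left(-1 + 2 \cdot 2\right)} = \sqrt{5936 + 4 \left(-1 + 4\right)} = \sqrt{5936 + 4 \cdot 3} = \sqrt{5936 + 12} = \sqrt{5948} = 2 \sqrt{1487} \approx 77.123$)
$\left(\left(3348 - p\right) + 25884\right) + O = \left(\left(3348 - 85172486\right) + 25884\right) + 2 \sqrt{1487} = \left(-85169138 + 25884\right) + 2 \sqrt{1487} = -85143254 + 2 \sqrt{1487}$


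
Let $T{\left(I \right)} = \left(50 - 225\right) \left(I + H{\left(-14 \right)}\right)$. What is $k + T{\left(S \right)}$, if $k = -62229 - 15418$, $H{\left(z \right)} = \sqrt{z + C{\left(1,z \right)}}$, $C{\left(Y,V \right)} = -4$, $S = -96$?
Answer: $-60847 - 525 i \sqrt{2} \approx -60847.0 - 742.46 i$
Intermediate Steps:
$H{\left(z \right)} = \sqrt{-4 + z}$ ($H{\left(z \right)} = \sqrt{z - 4} = \sqrt{-4 + z}$)
$k = -77647$ ($k = -62229 - 15418 = -77647$)
$T{\left(I \right)} = - 175 I - 525 i \sqrt{2}$ ($T{\left(I \right)} = \left(50 - 225\right) \left(I + \sqrt{-4 - 14}\right) = - 175 \left(I + \sqrt{-18}\right) = - 175 \left(I + 3 i \sqrt{2}\right) = - 175 I - 525 i \sqrt{2}$)
$k + T{\left(S \right)} = -77647 - \left(-16800 + 525 i \sqrt{2}\right) = -77647 + \left(16800 - 525 i \sqrt{2}\right) = -60847 - 525 i \sqrt{2}$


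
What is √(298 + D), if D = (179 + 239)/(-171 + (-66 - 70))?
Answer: 2*√6989469/307 ≈ 17.223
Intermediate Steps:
D = -418/307 (D = 418/(-171 - 136) = 418/(-307) = 418*(-1/307) = -418/307 ≈ -1.3616)
√(298 + D) = √(298 - 418/307) = √(91068/307) = 2*√6989469/307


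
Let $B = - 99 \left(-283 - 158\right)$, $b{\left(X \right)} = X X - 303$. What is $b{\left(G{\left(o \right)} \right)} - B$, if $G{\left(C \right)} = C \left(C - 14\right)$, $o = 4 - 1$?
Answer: $-42873$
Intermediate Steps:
$o = 3$ ($o = 4 - 1 = 3$)
$G{\left(C \right)} = C \left(-14 + C\right)$
$b{\left(X \right)} = -303 + X^{2}$ ($b{\left(X \right)} = X^{2} - 303 = -303 + X^{2}$)
$B = 43659$ ($B = \left(-99\right) \left(-441\right) = 43659$)
$b{\left(G{\left(o \right)} \right)} - B = \left(-303 + \left(3 \left(-14 + 3\right)\right)^{2}\right) - 43659 = \left(-303 + \left(3 \left(-11\right)\right)^{2}\right) - 43659 = \left(-303 + \left(-33\right)^{2}\right) - 43659 = \left(-303 + 1089\right) - 43659 = 786 - 43659 = -42873$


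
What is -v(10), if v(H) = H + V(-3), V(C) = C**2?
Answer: -19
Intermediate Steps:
v(H) = 9 + H (v(H) = H + (-3)**2 = H + 9 = 9 + H)
-v(10) = -(9 + 10) = -1*19 = -19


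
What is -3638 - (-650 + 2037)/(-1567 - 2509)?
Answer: -14827101/4076 ≈ -3637.7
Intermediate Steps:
-3638 - (-650 + 2037)/(-1567 - 2509) = -3638 - 1387/(-4076) = -3638 - 1387*(-1)/4076 = -3638 - 1*(-1387/4076) = -3638 + 1387/4076 = -14827101/4076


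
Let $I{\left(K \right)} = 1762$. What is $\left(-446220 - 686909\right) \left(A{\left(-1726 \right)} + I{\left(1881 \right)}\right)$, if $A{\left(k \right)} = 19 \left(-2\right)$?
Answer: $-1953514396$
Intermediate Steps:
$A{\left(k \right)} = -38$
$\left(-446220 - 686909\right) \left(A{\left(-1726 \right)} + I{\left(1881 \right)}\right) = \left(-446220 - 686909\right) \left(-38 + 1762\right) = \left(-446220 + \left(-2121330 + 1434421\right)\right) 1724 = \left(-446220 - 686909\right) 1724 = \left(-1133129\right) 1724 = -1953514396$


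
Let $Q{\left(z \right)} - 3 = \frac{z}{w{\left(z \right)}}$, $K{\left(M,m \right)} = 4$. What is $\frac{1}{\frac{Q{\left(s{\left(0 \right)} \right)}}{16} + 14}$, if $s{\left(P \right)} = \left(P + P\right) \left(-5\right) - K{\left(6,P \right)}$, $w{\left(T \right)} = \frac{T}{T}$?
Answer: $\frac{16}{223} \approx 0.071749$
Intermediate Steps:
$w{\left(T \right)} = 1$
$s{\left(P \right)} = -4 - 10 P$ ($s{\left(P \right)} = \left(P + P\right) \left(-5\right) - 4 = 2 P \left(-5\right) - 4 = - 10 P - 4 = -4 - 10 P$)
$Q{\left(z \right)} = 3 + z$ ($Q{\left(z \right)} = 3 + \frac{z}{1} = 3 + z 1 = 3 + z$)
$\frac{1}{\frac{Q{\left(s{\left(0 \right)} \right)}}{16} + 14} = \frac{1}{\frac{3 - 4}{16} + 14} = \frac{1}{\left(3 + \left(-4 + 0\right)\right) \frac{1}{16} + 14} = \frac{1}{\left(3 - 4\right) \frac{1}{16} + 14} = \frac{1}{\left(-1\right) \frac{1}{16} + 14} = \frac{1}{- \frac{1}{16} + 14} = \frac{1}{\frac{223}{16}} = \frac{16}{223}$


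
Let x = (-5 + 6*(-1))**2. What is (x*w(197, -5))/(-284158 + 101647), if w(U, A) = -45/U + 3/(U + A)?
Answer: 324643/2301098688 ≈ 0.00014108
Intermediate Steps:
x = 121 (x = (-5 - 6)**2 = (-11)**2 = 121)
w(U, A) = -45/U + 3/(A + U)
(x*w(197, -5))/(-284158 + 101647) = (121*(3*(-15*(-5) - 14*197)/(197*(-5 + 197))))/(-284158 + 101647) = (121*(3*(1/197)*(75 - 2758)/192))/(-182511) = (121*(3*(1/197)*(1/192)*(-2683)))*(-1/182511) = (121*(-2683/12608))*(-1/182511) = -324643/12608*(-1/182511) = 324643/2301098688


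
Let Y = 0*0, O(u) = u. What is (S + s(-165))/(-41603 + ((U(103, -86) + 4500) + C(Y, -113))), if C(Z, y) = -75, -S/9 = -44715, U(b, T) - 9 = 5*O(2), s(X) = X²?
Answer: -429660/37159 ≈ -11.563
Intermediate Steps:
Y = 0
U(b, T) = 19 (U(b, T) = 9 + 5*2 = 9 + 10 = 19)
S = 402435 (S = -9*(-44715) = 402435)
(S + s(-165))/(-41603 + ((U(103, -86) + 4500) + C(Y, -113))) = (402435 + (-165)²)/(-41603 + ((19 + 4500) - 75)) = (402435 + 27225)/(-41603 + (4519 - 75)) = 429660/(-41603 + 4444) = 429660/(-37159) = 429660*(-1/37159) = -429660/37159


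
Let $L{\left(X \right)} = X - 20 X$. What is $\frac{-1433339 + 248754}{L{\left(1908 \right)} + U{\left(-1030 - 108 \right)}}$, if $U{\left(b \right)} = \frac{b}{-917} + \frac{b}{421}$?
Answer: $\frac{457317331345}{13995902812} \approx 32.675$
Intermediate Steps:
$U{\left(b \right)} = \frac{496 b}{386057}$ ($U{\left(b \right)} = b \left(- \frac{1}{917}\right) + b \frac{1}{421} = - \frac{b}{917} + \frac{b}{421} = \frac{496 b}{386057}$)
$L{\left(X \right)} = - 19 X$
$\frac{-1433339 + 248754}{L{\left(1908 \right)} + U{\left(-1030 - 108 \right)}} = \frac{-1433339 + 248754}{\left(-19\right) 1908 + \frac{496 \left(-1030 - 108\right)}{386057}} = - \frac{1184585}{-36252 + \frac{496}{386057} \left(-1138\right)} = - \frac{1184585}{-36252 - \frac{564448}{386057}} = - \frac{1184585}{- \frac{13995902812}{386057}} = \left(-1184585\right) \left(- \frac{386057}{13995902812}\right) = \frac{457317331345}{13995902812}$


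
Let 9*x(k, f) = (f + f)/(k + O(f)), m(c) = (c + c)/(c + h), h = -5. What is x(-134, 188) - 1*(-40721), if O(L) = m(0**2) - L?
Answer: 59004541/1449 ≈ 40721.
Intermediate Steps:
m(c) = 2*c/(-5 + c) (m(c) = (c + c)/(c - 5) = (2*c)/(-5 + c) = 2*c/(-5 + c))
O(L) = -L (O(L) = 2*0**2/(-5 + 0**2) - L = 2*0/(-5 + 0) - L = 2*0/(-5) - L = 2*0*(-1/5) - L = 0 - L = -L)
x(k, f) = 2*f/(9*(k - f)) (x(k, f) = ((f + f)/(k - f))/9 = ((2*f)/(k - f))/9 = (2*f/(k - f))/9 = 2*f/(9*(k - f)))
x(-134, 188) - 1*(-40721) = -2*188/(-9*(-134) + 9*188) - 1*(-40721) = -2*188/(1206 + 1692) + 40721 = -2*188/2898 + 40721 = -2*188*1/2898 + 40721 = -188/1449 + 40721 = 59004541/1449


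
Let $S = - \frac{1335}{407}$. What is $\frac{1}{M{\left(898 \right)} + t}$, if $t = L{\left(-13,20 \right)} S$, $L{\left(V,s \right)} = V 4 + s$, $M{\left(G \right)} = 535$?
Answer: $\frac{407}{260465} \approx 0.0015626$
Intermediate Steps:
$S = - \frac{1335}{407}$ ($S = \left(-1335\right) \frac{1}{407} = - \frac{1335}{407} \approx -3.2801$)
$L{\left(V,s \right)} = s + 4 V$ ($L{\left(V,s \right)} = 4 V + s = s + 4 V$)
$t = \frac{42720}{407}$ ($t = \left(20 + 4 \left(-13\right)\right) \left(- \frac{1335}{407}\right) = \left(20 - 52\right) \left(- \frac{1335}{407}\right) = \left(-32\right) \left(- \frac{1335}{407}\right) = \frac{42720}{407} \approx 104.96$)
$\frac{1}{M{\left(898 \right)} + t} = \frac{1}{535 + \frac{42720}{407}} = \frac{1}{\frac{260465}{407}} = \frac{407}{260465}$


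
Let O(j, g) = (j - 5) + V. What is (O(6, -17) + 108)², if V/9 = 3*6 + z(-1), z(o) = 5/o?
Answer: 51076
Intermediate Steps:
V = 117 (V = 9*(3*6 + 5/(-1)) = 9*(18 + 5*(-1)) = 9*(18 - 5) = 9*13 = 117)
O(j, g) = 112 + j (O(j, g) = (j - 5) + 117 = (-5 + j) + 117 = 112 + j)
(O(6, -17) + 108)² = ((112 + 6) + 108)² = (118 + 108)² = 226² = 51076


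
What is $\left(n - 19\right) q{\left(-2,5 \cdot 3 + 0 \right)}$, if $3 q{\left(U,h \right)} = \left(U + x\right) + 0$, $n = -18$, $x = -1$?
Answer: $37$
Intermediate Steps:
$q{\left(U,h \right)} = - \frac{1}{3} + \frac{U}{3}$ ($q{\left(U,h \right)} = \frac{\left(U - 1\right) + 0}{3} = \frac{\left(-1 + U\right) + 0}{3} = \frac{-1 + U}{3} = - \frac{1}{3} + \frac{U}{3}$)
$\left(n - 19\right) q{\left(-2,5 \cdot 3 + 0 \right)} = \left(-18 - 19\right) \left(- \frac{1}{3} + \frac{1}{3} \left(-2\right)\right) = - 37 \left(- \frac{1}{3} - \frac{2}{3}\right) = \left(-37\right) \left(-1\right) = 37$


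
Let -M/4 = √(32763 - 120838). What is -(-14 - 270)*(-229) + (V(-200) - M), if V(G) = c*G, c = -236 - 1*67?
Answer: -4436 + 20*I*√3523 ≈ -4436.0 + 1187.1*I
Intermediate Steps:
M = -20*I*√3523 (M = -4*√(32763 - 120838) = -20*I*√3523 ≈ -1187.1*I)
c = -303 (c = -236 - 67 = -303)
V(G) = -303*G
-(-14 - 270)*(-229) + (V(-200) - M) = -(-14 - 270)*(-229) + (-303*(-200) - (-20)*I*√3523) = -(-284)*(-229) + (60600 + 20*I*√3523) = -1*65036 + (60600 + 20*I*√3523) = -65036 + (60600 + 20*I*√3523) = -4436 + 20*I*√3523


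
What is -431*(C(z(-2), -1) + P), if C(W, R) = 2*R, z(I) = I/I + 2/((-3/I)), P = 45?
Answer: -18533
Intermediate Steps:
z(I) = 1 - 2*I/3 (z(I) = 1 + 2*(-I/3) = 1 - 2*I/3)
-431*(C(z(-2), -1) + P) = -431*(2*(-1) + 45) = -431*(-2 + 45) = -431*43 = -18533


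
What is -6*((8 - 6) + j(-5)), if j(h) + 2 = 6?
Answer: -36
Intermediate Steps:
j(h) = 4 (j(h) = -2 + 6 = 4)
-6*((8 - 6) + j(-5)) = -6*((8 - 6) + 4) = -6*(2 + 4) = -6*6 = -36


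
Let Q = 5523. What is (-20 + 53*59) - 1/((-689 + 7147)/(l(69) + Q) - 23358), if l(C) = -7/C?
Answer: 13827425673073/4450410519 ≈ 3107.0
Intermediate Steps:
(-20 + 53*59) - 1/((-689 + 7147)/(l(69) + Q) - 23358) = (-20 + 53*59) - 1/((-689 + 7147)/(-7/69 + 5523) - 23358) = (-20 + 3127) - 1/(6458/(-7*1/69 + 5523) - 23358) = 3107 - 1/(6458/(-7/69 + 5523) - 23358) = 3107 - 1/(6458/(381080/69) - 23358) = 3107 - 1/(6458*(69/381080) - 23358) = 3107 - 1/(222801/190540 - 23358) = 3107 - 1/(-4450410519/190540) = 3107 - 1*(-190540/4450410519) = 3107 + 190540/4450410519 = 13827425673073/4450410519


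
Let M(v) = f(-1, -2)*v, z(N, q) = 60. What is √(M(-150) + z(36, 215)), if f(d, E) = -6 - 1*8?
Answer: 12*√15 ≈ 46.476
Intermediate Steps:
f(d, E) = -14 (f(d, E) = -6 - 8 = -14)
M(v) = -14*v
√(M(-150) + z(36, 215)) = √(-14*(-150) + 60) = √(2100 + 60) = √2160 = 12*√15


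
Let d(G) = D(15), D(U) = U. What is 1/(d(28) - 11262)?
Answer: -1/11247 ≈ -8.8913e-5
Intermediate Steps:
d(G) = 15
1/(d(28) - 11262) = 1/(15 - 11262) = 1/(-11247) = -1/11247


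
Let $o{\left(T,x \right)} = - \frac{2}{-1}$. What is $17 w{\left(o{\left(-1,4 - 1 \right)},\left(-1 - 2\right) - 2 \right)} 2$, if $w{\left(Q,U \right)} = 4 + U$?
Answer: $-34$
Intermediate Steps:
$o{\left(T,x \right)} = 2$ ($o{\left(T,x \right)} = \left(-2\right) \left(-1\right) = 2$)
$17 w{\left(o{\left(-1,4 - 1 \right)},\left(-1 - 2\right) - 2 \right)} 2 = 17 \left(4 - 5\right) 2 = 17 \left(-1\right) 2 = \left(-17\right) 2 = -34$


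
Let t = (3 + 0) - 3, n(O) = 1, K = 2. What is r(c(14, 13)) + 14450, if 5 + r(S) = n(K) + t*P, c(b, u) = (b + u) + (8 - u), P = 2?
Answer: 14446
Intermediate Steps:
c(b, u) = 8 + b
t = 0 (t = 3 - 3 = 0)
r(S) = -4 (r(S) = -5 + (1 + 0*2) = -5 + (1 + 0) = -5 + 1 = -4)
r(c(14, 13)) + 14450 = -4 + 14450 = 14446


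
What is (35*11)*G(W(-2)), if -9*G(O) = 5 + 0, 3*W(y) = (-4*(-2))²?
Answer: -1925/9 ≈ -213.89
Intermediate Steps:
W(y) = 64/3 (W(y) = (-4*(-2))²/3 = (⅓)*8² = (⅓)*64 = 64/3)
G(O) = -5/9 (G(O) = -(5 + 0)/9 = -⅑*5 = -5/9)
(35*11)*G(W(-2)) = (35*11)*(-5/9) = 385*(-5/9) = -1925/9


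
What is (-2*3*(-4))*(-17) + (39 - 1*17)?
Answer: -386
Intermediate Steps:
(-2*3*(-4))*(-17) + (39 - 1*17) = -6*(-4)*(-17) + (39 - 17) = 24*(-17) + 22 = -408 + 22 = -386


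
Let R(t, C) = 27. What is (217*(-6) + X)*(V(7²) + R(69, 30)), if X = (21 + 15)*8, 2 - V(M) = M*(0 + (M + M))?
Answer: 4839822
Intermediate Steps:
V(M) = 2 - 2*M² (V(M) = 2 - M*(0 + (M + M)) = 2 - M*(0 + 2*M) = 2 - M*2*M = 2 - 2*M²)
X = 288 (X = 36*8 = 288)
(217*(-6) + X)*(V(7²) + R(69, 30)) = (217*(-6) + 288)*((2 - 2*(7²)²) + 27) = (-1302 + 288)*((2 - 2*49²) + 27) = -1014*((2 - 2*2401) + 27) = -1014*((2 - 4802) + 27) = -1014*(-4800 + 27) = -1014*(-4773) = 4839822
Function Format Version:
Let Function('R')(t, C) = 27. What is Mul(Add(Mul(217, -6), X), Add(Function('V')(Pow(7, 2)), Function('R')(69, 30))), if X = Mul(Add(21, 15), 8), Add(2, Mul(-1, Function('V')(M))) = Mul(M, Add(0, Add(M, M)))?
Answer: 4839822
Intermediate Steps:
Function('V')(M) = Add(2, Mul(-2, Pow(M, 2))) (Function('V')(M) = Add(2, Mul(-1, Mul(M, Add(0, Add(M, M))))) = Add(2, Mul(-1, Mul(M, Add(0, Mul(2, M))))) = Add(2, Mul(-1, Mul(M, Mul(2, M)))) = Add(2, Mul(-1, Mul(2, Pow(M, 2)))) = Add(2, Mul(-2, Pow(M, 2))))
X = 288 (X = Mul(36, 8) = 288)
Mul(Add(Mul(217, -6), X), Add(Function('V')(Pow(7, 2)), Function('R')(69, 30))) = Mul(Add(Mul(217, -6), 288), Add(Add(2, Mul(-2, Pow(Pow(7, 2), 2))), 27)) = Mul(Add(-1302, 288), Add(Add(2, Mul(-2, Pow(49, 2))), 27)) = Mul(-1014, Add(Add(2, Mul(-2, 2401)), 27)) = Mul(-1014, Add(Add(2, -4802), 27)) = Mul(-1014, Add(-4800, 27)) = Mul(-1014, -4773) = 4839822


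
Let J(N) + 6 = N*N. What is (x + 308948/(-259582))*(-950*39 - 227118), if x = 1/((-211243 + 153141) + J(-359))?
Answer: 962668575450216/3061899481 ≈ 3.1440e+5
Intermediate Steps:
J(N) = -6 + N**2 (J(N) = -6 + N*N = -6 + N**2)
x = 1/70773 (x = 1/((-211243 + 153141) + (-6 + (-359)**2)) = 1/(-58102 + (-6 + 128881)) = 1/(-58102 + 128875) = 1/70773 ≈ 1.4130e-5)
(x + 308948/(-259582))*(-950*39 - 227118) = (1/70773 + 308948/(-259582))*(-950*39 - 227118) = (1/70773 + 308948*(-1/259582))*(-1*37050 - 227118) = (1/70773 - 154474/129791)*(-37050 - 227118) = -10932458611/9185698443*(-264168) = 962668575450216/3061899481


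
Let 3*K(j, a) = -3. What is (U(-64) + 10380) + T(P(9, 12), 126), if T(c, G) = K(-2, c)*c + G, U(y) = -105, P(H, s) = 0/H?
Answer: 10401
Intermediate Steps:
P(H, s) = 0
K(j, a) = -1 (K(j, a) = (1/3)*(-3) = -1)
T(c, G) = G - c (T(c, G) = -c + G = G - c)
(U(-64) + 10380) + T(P(9, 12), 126) = (-105 + 10380) + (126 - 1*0) = 10275 + (126 + 0) = 10275 + 126 = 10401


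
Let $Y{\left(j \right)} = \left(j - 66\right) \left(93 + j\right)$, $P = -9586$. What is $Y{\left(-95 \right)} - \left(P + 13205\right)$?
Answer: $-3297$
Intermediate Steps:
$Y{\left(j \right)} = \left(-66 + j\right) \left(93 + j\right)$
$Y{\left(-95 \right)} - \left(P + 13205\right) = \left(-6138 + \left(-95\right)^{2} + 27 \left(-95\right)\right) - \left(-9586 + 13205\right) = \left(-6138 + 9025 - 2565\right) - 3619 = 322 - 3619 = -3297$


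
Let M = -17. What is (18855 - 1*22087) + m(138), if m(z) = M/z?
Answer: -446033/138 ≈ -3232.1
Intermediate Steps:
m(z) = -17/z
(18855 - 1*22087) + m(138) = (18855 - 1*22087) - 17/138 = (18855 - 22087) - 17*1/138 = -3232 - 17/138 = -446033/138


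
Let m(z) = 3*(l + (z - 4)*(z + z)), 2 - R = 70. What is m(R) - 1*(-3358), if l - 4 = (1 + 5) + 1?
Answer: 32767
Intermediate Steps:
l = 11 (l = 4 + ((1 + 5) + 1) = 4 + (6 + 1) = 4 + 7 = 11)
R = -68 (R = 2 - 1*70 = 2 - 70 = -68)
m(z) = 33 + 6*z*(-4 + z) (m(z) = 3*(11 + (z - 4)*(z + z)) = 3*(11 + (-4 + z)*(2*z)) = 3*(11 + 2*z*(-4 + z)) = 33 + 6*z*(-4 + z))
m(R) - 1*(-3358) = (33 - 24*(-68) + 6*(-68)²) - 1*(-3358) = (33 + 1632 + 6*4624) + 3358 = (33 + 1632 + 27744) + 3358 = 29409 + 3358 = 32767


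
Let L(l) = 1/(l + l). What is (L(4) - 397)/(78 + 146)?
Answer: -3175/1792 ≈ -1.7718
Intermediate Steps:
L(l) = 1/(2*l)
(L(4) - 397)/(78 + 146) = ((½)/4 - 397)/(78 + 146) = ((½)*(¼) - 397)/224 = (⅛ - 397)*(1/224) = -3175/8*1/224 = -3175/1792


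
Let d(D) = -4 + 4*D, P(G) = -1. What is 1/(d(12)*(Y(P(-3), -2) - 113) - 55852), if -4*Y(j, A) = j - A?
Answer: -1/60835 ≈ -1.6438e-5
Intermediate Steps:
Y(j, A) = -j/4 + A/4 (Y(j, A) = -(j - A)/4 = -j/4 + A/4)
1/(d(12)*(Y(P(-3), -2) - 113) - 55852) = 1/((-4 + 4*12)*((-¼*(-1) + (¼)*(-2)) - 113) - 55852) = 1/((-4 + 48)*((¼ - ½) - 113) - 55852) = 1/(44*(-¼ - 113) - 55852) = 1/(44*(-453/4) - 55852) = 1/(-4983 - 55852) = 1/(-60835) = -1/60835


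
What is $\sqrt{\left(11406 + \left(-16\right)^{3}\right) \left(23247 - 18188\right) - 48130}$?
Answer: $2 \sqrt{9233290} \approx 6077.3$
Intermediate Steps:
$\sqrt{\left(11406 + \left(-16\right)^{3}\right) \left(23247 - 18188\right) - 48130} = \sqrt{\left(11406 - 4096\right) 5059 - 48130} = \sqrt{7310 \cdot 5059 - 48130} = \sqrt{36981290 - 48130} = \sqrt{36933160} = 2 \sqrt{9233290}$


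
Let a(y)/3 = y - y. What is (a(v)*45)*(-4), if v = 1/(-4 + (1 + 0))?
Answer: 0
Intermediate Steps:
v = -⅓ (v = 1/(-4 + 1) = 1/(-3) = -⅓ ≈ -0.33333)
a(y) = 0 (a(y) = 3*(y - y) = 3*0 = 0)
(a(v)*45)*(-4) = (0*45)*(-4) = 0*(-4) = 0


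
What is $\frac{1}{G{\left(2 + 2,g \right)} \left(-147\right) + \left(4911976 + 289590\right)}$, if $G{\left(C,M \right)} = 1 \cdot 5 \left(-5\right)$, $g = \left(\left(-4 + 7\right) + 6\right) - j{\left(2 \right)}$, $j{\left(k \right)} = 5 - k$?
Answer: $\frac{1}{5205241} \approx 1.9211 \cdot 10^{-7}$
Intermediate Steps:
$g = 6$ ($g = \left(\left(-4 + 7\right) + 6\right) - \left(5 - 2\right) = \left(3 + 6\right) - \left(5 - 2\right) = 9 - 3 = 6$)
$G{\left(C,M \right)} = -25$ ($G{\left(C,M \right)} = 5 \left(-5\right) = -25$)
$\frac{1}{G{\left(2 + 2,g \right)} \left(-147\right) + \left(4911976 + 289590\right)} = \frac{1}{\left(-25\right) \left(-147\right) + \left(4911976 + 289590\right)} = \frac{1}{3675 + 5201566} = \frac{1}{5205241}$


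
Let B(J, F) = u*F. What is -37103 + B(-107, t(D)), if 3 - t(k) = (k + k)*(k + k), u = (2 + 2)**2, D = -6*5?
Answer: -94655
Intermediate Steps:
D = -30
u = 16 (u = 4**2 = 16)
t(k) = 3 - 4*k**2 (t(k) = 3 - (k + k)*(k + k) = 3 - 2*k*2*k = 3 - 4*k**2)
B(J, F) = 16*F
-37103 + B(-107, t(D)) = -37103 + 16*(3 - 4*(-30)**2) = -37103 + 16*(3 - 4*900) = -37103 + 16*(3 - 3600) = -37103 + 16*(-3597) = -37103 - 57552 = -94655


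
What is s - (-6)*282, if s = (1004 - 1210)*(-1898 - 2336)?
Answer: 873896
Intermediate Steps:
s = 872204 (s = -206*(-4234) = 872204)
s - (-6)*282 = 872204 - (-6)*282 = 872204 - 1*(-1692) = 872204 + 1692 = 873896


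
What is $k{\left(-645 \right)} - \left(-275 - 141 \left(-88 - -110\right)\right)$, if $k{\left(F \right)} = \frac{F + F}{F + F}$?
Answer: $3378$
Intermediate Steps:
$k{\left(F \right)} = 1$ ($k{\left(F \right)} = \frac{2 F}{2 F} = 2 F \frac{1}{2 F} = 1$)
$k{\left(-645 \right)} - \left(-275 - 141 \left(-88 - -110\right)\right) = 1 - \left(-275 - 141 \left(-88 - -110\right)\right) = 1 - \left(-275 - 141 \left(-88 + 110\right)\right) = 1 - \left(-275 - 3102\right) = 1 - -3377 = 1 + 3377 = 3378$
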